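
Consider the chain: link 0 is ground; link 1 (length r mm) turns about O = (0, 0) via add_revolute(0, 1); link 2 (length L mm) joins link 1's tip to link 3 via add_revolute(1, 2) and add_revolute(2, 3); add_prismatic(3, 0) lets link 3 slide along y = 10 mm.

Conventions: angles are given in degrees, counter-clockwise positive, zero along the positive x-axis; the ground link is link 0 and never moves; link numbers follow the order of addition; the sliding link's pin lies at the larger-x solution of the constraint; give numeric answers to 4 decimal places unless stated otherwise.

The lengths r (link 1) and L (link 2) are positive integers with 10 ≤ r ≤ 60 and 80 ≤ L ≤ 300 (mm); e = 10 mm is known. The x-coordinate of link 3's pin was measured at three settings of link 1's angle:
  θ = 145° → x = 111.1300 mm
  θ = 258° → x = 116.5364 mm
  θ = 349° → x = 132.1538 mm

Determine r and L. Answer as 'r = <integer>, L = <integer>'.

constraint per measurement: (x − r cos θ)² + (r sin θ − e)² = L²
subtracting the θ₁ and θ₂ equations cancels the r² and L² terms:
r = (x₁² − x₂²) / (2[(x₁cos θ₁ + e sin θ₁) − (x₂cos θ₂ + e sin θ₂)]) = 12.0000 → r = 12
L² = (x₁ − r cos θ₁)² + (r sin θ₁ − e)² = 14640.9954 → L = 121.0000 → L = 121
check at θ₃=349°: x = 132.1538 (printed 132.1538) ✓

r = 12, L = 121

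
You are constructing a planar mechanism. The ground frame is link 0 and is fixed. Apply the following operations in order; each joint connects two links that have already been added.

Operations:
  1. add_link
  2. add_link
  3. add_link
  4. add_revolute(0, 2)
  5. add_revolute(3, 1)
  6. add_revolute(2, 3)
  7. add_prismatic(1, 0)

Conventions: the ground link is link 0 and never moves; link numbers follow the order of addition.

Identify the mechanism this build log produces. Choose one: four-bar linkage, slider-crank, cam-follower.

links: 4 (incl. ground); joints: 3 revolute, 1 prismatic, 0 higher (cam) pair, forming one closed loop
4 links, 3 revolutes + 1 prismatic in one loop → slider-crank

slider-crank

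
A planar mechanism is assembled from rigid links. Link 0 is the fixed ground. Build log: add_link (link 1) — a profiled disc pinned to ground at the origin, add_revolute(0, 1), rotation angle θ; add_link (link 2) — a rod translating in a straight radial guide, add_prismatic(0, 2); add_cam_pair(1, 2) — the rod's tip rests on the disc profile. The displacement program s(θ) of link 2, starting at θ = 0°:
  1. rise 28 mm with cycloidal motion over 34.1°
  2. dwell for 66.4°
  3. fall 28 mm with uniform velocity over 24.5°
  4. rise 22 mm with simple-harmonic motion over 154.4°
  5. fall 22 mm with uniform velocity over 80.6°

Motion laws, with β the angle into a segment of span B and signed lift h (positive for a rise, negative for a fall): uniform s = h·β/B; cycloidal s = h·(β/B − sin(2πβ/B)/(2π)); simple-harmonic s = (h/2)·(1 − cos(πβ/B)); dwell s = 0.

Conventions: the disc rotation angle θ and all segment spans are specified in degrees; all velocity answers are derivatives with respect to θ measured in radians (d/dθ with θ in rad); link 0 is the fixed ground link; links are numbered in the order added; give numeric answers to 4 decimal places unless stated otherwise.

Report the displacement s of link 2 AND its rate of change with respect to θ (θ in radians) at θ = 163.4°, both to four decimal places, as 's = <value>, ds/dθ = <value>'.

seg 1 [0°–34.1°] cycloidal, h=28: full span → s += 28 → s = 28.0000
seg 2 [34.1°–100.5°] dwell: s stays 28.0000
seg 3 [100.5°–125°] uniform, h=-28: full span → s += -28 → s = 0.0000
seg 4 [125°–279.4°] simple-harmonic, h=22: θ=163.4° here. β=38.4, B=154.4. 22/2·(1 − cos(π·0.2487)) = 3.1902 → s = 3.1902
velocity in seg [125°–279.4°] (simple-harmonic), θ in radians: β = 38.4° = 0.6702 rad, B = 154.4° = 2.6948 rad; ds/dθ = (πh/(2B)) sin(πβ/B) = (π·22/(2·2.6948)) sin(π·0.2487) = 9.030844 mm/rad

s = 3.1902, ds/dθ = 9.0308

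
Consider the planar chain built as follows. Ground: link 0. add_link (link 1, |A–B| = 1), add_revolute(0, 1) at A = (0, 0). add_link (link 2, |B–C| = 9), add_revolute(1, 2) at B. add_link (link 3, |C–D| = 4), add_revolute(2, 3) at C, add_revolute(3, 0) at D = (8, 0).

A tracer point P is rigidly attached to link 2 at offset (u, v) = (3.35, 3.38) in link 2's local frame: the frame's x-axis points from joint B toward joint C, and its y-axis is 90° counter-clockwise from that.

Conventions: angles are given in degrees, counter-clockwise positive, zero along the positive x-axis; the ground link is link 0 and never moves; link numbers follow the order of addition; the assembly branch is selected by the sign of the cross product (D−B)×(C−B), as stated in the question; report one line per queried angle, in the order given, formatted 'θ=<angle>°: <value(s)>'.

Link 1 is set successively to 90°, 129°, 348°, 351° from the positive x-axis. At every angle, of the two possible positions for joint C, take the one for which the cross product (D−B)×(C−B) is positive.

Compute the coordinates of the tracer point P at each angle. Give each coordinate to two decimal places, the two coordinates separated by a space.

A=(0,0), D=(8.00,0)
θ=90°: B = A + 1.00·(cos90°, sin90°) = (0.0000, 1.0000)
θ=90°: |BD| = 8.0623
θ=90°: circle(B,9.00) ∩ circle(D,4.00): a=8.0623, h=4.0000
θ=90°:   candidates: C₊=(8.4961,3.9691) cross=32.249; C₋=(7.5039,-3.9691) cross=-32.249
θ=90°:   branch + wants cross > 0 → take C=(8.4961,3.9691) (cross=32.249)
θ=90°: ex = (C−B)/|BC| = (0.9440,0.3299); ey = (-0.3299,0.9440)
θ=90°: P = B + 3.35·ex + 3.38·ey = (2.0474,5.2959)
θ=129°: B = A + 1.00·(cos129°, sin129°) = (-0.6293, 0.7771)
θ=129°: |BD| = 8.6642
θ=129°: circle(B,9.00) ∩ circle(D,4.00): a=8.0832, h=3.9576
θ=129°:   candidates: C₊=(7.7762,3.9937) cross=34.289; C₋=(7.0663,-3.8895) cross=-34.289
θ=129°:   branch + wants cross > 0 → take C=(7.7762,3.9937) (cross=34.289)
θ=129°: ex = (C−B)/|BC| = (0.9340,0.3574); ey = (-0.3574,0.9340)
θ=129°: P = B + 3.35·ex + 3.38·ey = (1.2914,5.1312)
θ=348°: B = A + 1.00·(cos348°, sin348°) = (0.9781, -0.2079)
θ=348°: |BD| = 7.0249
θ=348°: circle(B,9.00) ∩ circle(D,4.00): a=8.1388, h=3.8418
θ=348°:   candidates: C₊=(8.9997,3.8731) cross=26.988; C₋=(9.2271,-3.8071) cross=-26.988
θ=348°:   branch + wants cross > 0 → take C=(8.9997,3.8731) (cross=26.988)
θ=348°: ex = (C−B)/|BC| = (0.8913,0.4534); ey = (-0.4534,0.8913)
θ=348°: P = B + 3.35·ex + 3.38·ey = (2.4313,4.3237)
θ=351°: B = A + 1.00·(cos351°, sin351°) = (0.9877, -0.1564)
θ=351°: |BD| = 7.0141
θ=351°: circle(B,9.00) ∩ circle(D,4.00): a=8.1406, h=3.8381
θ=351°:   candidates: C₊=(9.0406,3.8623) cross=26.921; C₋=(9.2118,-3.8120) cross=-26.921
θ=351°:   branch + wants cross > 0 → take C=(9.0406,3.8623) (cross=26.921)
θ=351°: ex = (C−B)/|BC| = (0.8948,0.4465); ey = (-0.4465,0.8948)
θ=351°: P = B + 3.35·ex + 3.38·ey = (2.4759,4.3637)

θ=90°: 2.05 5.30
θ=129°: 1.29 5.13
θ=348°: 2.43 4.32
θ=351°: 2.48 4.36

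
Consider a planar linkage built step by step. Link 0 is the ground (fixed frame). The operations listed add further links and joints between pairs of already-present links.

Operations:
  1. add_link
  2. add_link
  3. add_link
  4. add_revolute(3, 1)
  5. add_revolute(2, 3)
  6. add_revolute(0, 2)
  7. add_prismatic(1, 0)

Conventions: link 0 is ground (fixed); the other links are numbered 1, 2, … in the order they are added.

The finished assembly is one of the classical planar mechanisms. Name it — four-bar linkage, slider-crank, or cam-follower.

links: 4 (incl. ground); joints: 3 revolute, 1 prismatic, 0 higher (cam) pair, forming one closed loop
4 links, 3 revolutes + 1 prismatic in one loop → slider-crank

slider-crank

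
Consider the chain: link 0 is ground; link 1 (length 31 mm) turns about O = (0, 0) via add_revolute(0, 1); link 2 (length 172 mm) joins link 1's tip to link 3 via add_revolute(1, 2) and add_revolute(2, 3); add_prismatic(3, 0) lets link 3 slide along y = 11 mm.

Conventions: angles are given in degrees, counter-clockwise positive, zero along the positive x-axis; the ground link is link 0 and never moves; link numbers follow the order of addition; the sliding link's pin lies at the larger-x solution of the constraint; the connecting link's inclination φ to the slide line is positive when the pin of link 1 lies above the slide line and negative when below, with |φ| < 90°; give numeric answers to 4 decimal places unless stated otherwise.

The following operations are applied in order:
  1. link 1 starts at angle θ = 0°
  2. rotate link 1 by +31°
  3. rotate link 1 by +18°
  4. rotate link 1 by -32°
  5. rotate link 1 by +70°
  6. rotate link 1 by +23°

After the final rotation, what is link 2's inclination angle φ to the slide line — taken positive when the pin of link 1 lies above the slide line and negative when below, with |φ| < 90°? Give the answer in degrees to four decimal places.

geometry: r = 31 mm, L = 172 mm, e = 11 mm; θ starts at 0°
rotate link 1 by +31°: θ ← 0° +31° = 31°
rotate link 1 by +18°: θ ← 31° +18° = 49°
rotate link 1 by -32°: θ ← 49° -32° = 17°
rotate link 1 by +70°: θ ← 17° +70° = 87°
rotate link 1 by +23°: θ ← 87° +23° = 110°
h = r sin θ − e = 29.130471 − 11 = 18.130471
sin φ = h / L = 18.130471 / 172 = 0.10540972
φ = arcsin(0.10540972) = 6.050773°

6.0508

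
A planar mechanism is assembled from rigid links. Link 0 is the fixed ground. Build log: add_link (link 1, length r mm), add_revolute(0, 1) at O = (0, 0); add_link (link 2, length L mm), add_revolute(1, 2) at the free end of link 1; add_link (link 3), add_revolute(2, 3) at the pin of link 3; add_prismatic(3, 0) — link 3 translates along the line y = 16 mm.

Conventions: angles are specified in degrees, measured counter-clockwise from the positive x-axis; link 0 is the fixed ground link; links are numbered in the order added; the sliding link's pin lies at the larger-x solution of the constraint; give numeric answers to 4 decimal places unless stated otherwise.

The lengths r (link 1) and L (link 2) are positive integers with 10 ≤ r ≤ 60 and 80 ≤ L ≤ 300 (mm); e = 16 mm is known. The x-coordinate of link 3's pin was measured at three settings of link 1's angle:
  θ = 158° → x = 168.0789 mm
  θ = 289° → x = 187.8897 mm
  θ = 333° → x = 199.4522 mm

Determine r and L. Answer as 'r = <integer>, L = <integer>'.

constraint per measurement: (x − r cos θ)² + (r sin θ − e)² = L²
subtracting the θ₁ and θ₂ equations cancels the r² and L² terms:
r = (x₁² − x₂²) / (2[(x₁cos θ₁ + e sin θ₁) − (x₂cos θ₂ + e sin θ₂)]) = 18.0001 → r = 18
L² = (x₁ − r cos θ₁)² + (r sin θ₁ − e)² = 34224.9848 → L = 185.0000 → L = 185
check at θ₃=333°: x = 199.4522 (printed 199.4522) ✓

r = 18, L = 185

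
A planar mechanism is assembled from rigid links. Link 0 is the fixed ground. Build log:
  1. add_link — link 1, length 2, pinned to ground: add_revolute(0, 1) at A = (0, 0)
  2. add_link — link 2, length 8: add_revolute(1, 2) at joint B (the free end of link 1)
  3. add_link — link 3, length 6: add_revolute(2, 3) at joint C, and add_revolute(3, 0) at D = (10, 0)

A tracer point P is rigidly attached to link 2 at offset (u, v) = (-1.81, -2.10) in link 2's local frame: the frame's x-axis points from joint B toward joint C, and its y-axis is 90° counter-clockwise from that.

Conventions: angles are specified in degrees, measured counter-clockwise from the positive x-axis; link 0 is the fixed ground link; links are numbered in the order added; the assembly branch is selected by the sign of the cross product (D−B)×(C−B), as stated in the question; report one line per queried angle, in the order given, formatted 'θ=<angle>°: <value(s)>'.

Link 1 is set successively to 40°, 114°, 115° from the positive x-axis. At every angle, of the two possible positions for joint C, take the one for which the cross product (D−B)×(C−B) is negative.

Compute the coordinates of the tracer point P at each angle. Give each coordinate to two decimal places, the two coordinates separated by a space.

A=(0,0), D=(10.00,0)
θ=40°: B = A + 2.00·(cos40°, sin40°) = (1.5321, 1.2856)
θ=40°: |BD| = 8.5649
θ=40°: circle(B,8.00) ∩ circle(D,6.00): a=5.9170, h=5.3841
θ=40°:   candidates: C₊=(8.1902,5.7206) cross=46.115; C₋=(6.5740,-4.9257) cross=-46.115
θ=40°:   branch - wants cross < 0 → take C=(6.5740,-4.9257) (cross=-46.115)
θ=40°: ex = (C−B)/|BC| = (0.6302,-0.7764); ey = (0.7764,0.6302)
θ=40°: P = B + -1.81·ex + -2.10·ey = (-1.2391,1.3674)
θ=114°: B = A + 2.00·(cos114°, sin114°) = (-0.8135, 1.8271)
θ=114°: |BD| = 10.9667
θ=114°: circle(B,8.00) ∩ circle(D,6.00): a=6.7600, h=4.2782
θ=114°:   candidates: C₊=(6.5648,4.9193) cross=46.918; C₋=(5.1392,-3.5175) cross=-46.918
θ=114°:   branch - wants cross < 0 → take C=(5.1392,-3.5175) (cross=-46.918)
θ=114°: ex = (C−B)/|BC| = (0.7441,-0.6681); ey = (0.6681,0.7441)
θ=114°: P = B + -1.81·ex + -2.10·ey = (-3.5632,1.4737)
θ=115°: B = A + 2.00·(cos115°, sin115°) = (-0.8452, 1.8126)
θ=115°: |BD| = 10.9957
θ=115°: circle(B,8.00) ∩ circle(D,6.00): a=6.7711, h=4.2606
θ=115°:   candidates: C₊=(6.5355,4.8987) cross=46.848; C₋=(5.1308,-3.5059) cross=-46.848
θ=115°:   branch - wants cross < 0 → take C=(5.1308,-3.5059) (cross=-46.848)
θ=115°: ex = (C−B)/|BC| = (0.7470,-0.6648); ey = (0.6648,0.7470)
θ=115°: P = B + -1.81·ex + -2.10·ey = (-3.5934,1.4472)

θ=40°: -1.24 1.37
θ=114°: -3.56 1.47
θ=115°: -3.59 1.45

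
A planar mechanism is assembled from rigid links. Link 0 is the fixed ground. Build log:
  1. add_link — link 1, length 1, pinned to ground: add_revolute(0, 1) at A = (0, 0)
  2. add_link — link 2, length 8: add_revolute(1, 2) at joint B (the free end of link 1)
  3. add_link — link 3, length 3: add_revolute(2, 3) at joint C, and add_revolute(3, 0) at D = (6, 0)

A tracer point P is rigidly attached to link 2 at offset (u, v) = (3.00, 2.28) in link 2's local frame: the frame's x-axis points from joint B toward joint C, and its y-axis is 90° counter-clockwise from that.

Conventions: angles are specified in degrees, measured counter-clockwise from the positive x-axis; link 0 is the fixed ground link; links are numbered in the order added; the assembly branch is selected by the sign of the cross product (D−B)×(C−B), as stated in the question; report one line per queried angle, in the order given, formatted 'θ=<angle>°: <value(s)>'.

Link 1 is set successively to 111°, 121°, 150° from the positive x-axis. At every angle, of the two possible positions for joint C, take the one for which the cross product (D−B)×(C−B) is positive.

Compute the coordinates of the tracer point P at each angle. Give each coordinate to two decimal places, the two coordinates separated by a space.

A=(0,0), D=(6.00,0)
θ=111°: B = A + 1.00·(cos111°, sin111°) = (-0.3584, 0.9336)
θ=111°: |BD| = 6.4265
θ=111°: circle(B,8.00) ∩ circle(D,3.00): a=7.4924, h=2.8043
θ=111°:   candidates: C₊=(7.4619,2.6197) cross=18.022; C₋=(6.6472,-2.9294) cross=-18.022
θ=111°:   branch + wants cross > 0 → take C=(7.4619,2.6197) (cross=18.022)
θ=111°: ex = (C−B)/|BC| = (0.9775,0.2108); ey = (-0.2108,0.9775)
θ=111°: P = B + 3.00·ex + 2.28·ey = (2.0937,3.7947)
θ=121°: B = A + 1.00·(cos121°, sin121°) = (-0.5150, 0.8572)
θ=121°: |BD| = 6.5712
θ=121°: circle(B,8.00) ∩ circle(D,3.00): a=7.4705, h=2.8620
θ=121°:   candidates: C₊=(7.2650,2.7203) cross=18.807; C₋=(6.5183,-2.9549) cross=-18.807
θ=121°:   branch + wants cross > 0 → take C=(7.2650,2.7203) (cross=18.807)
θ=121°: ex = (C−B)/|BC| = (0.9725,0.2329); ey = (-0.2329,0.9725)
θ=121°: P = B + 3.00·ex + 2.28·ey = (1.8715,3.7731)
θ=150°: B = A + 1.00·(cos150°, sin150°) = (-0.8660, 0.5000)
θ=150°: |BD| = 6.8842
θ=150°: circle(B,8.00) ∩ circle(D,3.00): a=7.4368, h=2.9487
θ=150°:   candidates: C₊=(6.7653,2.9008) cross=20.299; C₋=(6.3369,-2.9810) cross=-20.299
θ=150°:   branch + wants cross > 0 → take C=(6.7653,2.9008) (cross=20.299)
θ=150°: ex = (C−B)/|BC| = (0.9539,0.3001); ey = (-0.3001,0.9539)
θ=150°: P = B + 3.00·ex + 2.28·ey = (1.3115,3.5752)

θ=111°: 2.09 3.79
θ=121°: 1.87 3.77
θ=150°: 1.31 3.58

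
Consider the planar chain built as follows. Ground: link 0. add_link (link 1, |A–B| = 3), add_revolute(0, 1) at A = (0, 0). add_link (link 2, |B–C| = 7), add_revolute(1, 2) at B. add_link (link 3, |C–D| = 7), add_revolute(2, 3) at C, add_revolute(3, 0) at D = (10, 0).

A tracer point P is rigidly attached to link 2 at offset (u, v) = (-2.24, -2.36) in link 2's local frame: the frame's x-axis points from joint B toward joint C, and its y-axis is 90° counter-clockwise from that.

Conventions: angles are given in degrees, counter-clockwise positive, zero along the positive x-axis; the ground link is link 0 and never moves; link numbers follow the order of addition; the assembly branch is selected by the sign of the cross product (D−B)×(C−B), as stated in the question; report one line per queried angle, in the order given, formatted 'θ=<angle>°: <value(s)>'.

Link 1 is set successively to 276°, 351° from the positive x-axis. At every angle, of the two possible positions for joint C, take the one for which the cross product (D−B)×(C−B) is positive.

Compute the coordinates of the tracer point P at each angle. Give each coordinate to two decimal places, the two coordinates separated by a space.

A=(0,0), D=(10.00,0)
θ=276°: B = A + 3.00·(cos276°, sin276°) = (0.3136, -2.9836)
θ=276°: |BD| = 10.1355
θ=276°: circle(B,7.00) ∩ circle(D,7.00): a=5.0677, h=4.8289
θ=276°:   candidates: C₊=(3.7353,3.1231) cross=48.943; C₋=(6.5783,-6.1067) cross=-48.943
θ=276°:   branch + wants cross > 0 → take C=(3.7353,3.1231) (cross=48.943)
θ=276°: ex = (C−B)/|BC| = (0.4888,0.8724); ey = (-0.8724,0.4888)
θ=276°: P = B + -2.24·ex + -2.36·ey = (1.2775,-6.0913)
θ=351°: B = A + 3.00·(cos351°, sin351°) = (2.9631, -0.4693)
θ=351°: |BD| = 7.0526
θ=351°: circle(B,7.00) ∩ circle(D,7.00): a=3.5263, h=6.0469
θ=351°:   candidates: C₊=(6.0791,5.7989) cross=42.646; C₋=(6.8839,-6.2682) cross=-42.646
θ=351°:   branch + wants cross > 0 → take C=(6.0791,5.7989) (cross=42.646)
θ=351°: ex = (C−B)/|BC| = (0.4452,0.8955); ey = (-0.8955,0.4452)
θ=351°: P = B + -2.24·ex + -2.36·ey = (4.0792,-3.5257)

θ=276°: 1.28 -6.09
θ=351°: 4.08 -3.53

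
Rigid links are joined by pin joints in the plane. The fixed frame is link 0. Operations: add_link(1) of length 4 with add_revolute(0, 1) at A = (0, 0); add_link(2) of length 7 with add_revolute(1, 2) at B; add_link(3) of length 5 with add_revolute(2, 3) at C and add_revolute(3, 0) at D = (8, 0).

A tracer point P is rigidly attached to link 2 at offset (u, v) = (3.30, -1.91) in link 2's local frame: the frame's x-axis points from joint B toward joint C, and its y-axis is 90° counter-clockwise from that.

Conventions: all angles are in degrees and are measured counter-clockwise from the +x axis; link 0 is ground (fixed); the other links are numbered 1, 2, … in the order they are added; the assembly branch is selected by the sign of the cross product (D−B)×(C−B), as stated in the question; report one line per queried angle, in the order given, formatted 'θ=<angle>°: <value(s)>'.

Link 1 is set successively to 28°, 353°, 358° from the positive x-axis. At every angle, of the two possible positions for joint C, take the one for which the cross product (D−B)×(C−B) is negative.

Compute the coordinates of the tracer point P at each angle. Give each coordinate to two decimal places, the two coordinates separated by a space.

A=(0,0), D=(8.00,0)
θ=28°: B = A + 4.00·(cos28°, sin28°) = (3.5318, 1.8779)
θ=28°: |BD| = 4.8468
θ=28°: circle(B,7.00) ∩ circle(D,5.00): a=4.8993, h=4.9997
θ=28°:   candidates: C₊=(9.9855,4.5889) cross=24.233; C₋=(6.1112,-4.6295) cross=-24.233
θ=28°:   branch - wants cross < 0 → take C=(6.1112,-4.6295) (cross=-24.233)
θ=28°: ex = (C−B)/|BC| = (0.3685,-0.9296); ey = (0.9296,0.3685)
θ=28°: P = B + 3.30·ex + -1.91·ey = (2.9722,-1.8937)
θ=353°: B = A + 4.00·(cos353°, sin353°) = (3.9702, -0.4875)
θ=353°: |BD| = 4.0592
θ=353°: circle(B,7.00) ∩ circle(D,5.00): a=4.9858, h=4.9134
θ=353°:   candidates: C₊=(8.3299,4.9891) cross=19.944; C₋=(9.5100,-4.7665) cross=-19.944
θ=353°:   branch - wants cross < 0 → take C=(9.5100,-4.7665) (cross=-19.944)
θ=353°: ex = (C−B)/|BC| = (0.7914,-0.6113); ey = (0.6113,0.7914)
θ=353°: P = B + 3.30·ex + -1.91·ey = (5.4142,-4.0163)
θ=358°: B = A + 4.00·(cos358°, sin358°) = (3.9976, -0.1396)
θ=358°: |BD| = 4.0049
θ=358°: circle(B,7.00) ∩ circle(D,5.00): a=4.9988, h=4.9002
θ=358°:   candidates: C₊=(8.8225,4.9319) cross=19.625; C₋=(9.1641,-4.8626) cross=-19.625
θ=358°:   branch - wants cross < 0 → take C=(9.1641,-4.8626) (cross=-19.625)
θ=358°: ex = (C−B)/|BC| = (0.7381,-0.6747); ey = (0.6747,0.7381)
θ=358°: P = B + 3.30·ex + -1.91·ey = (5.1445,-3.7759)

θ=28°: 2.97 -1.89
θ=353°: 5.41 -4.02
θ=358°: 5.14 -3.78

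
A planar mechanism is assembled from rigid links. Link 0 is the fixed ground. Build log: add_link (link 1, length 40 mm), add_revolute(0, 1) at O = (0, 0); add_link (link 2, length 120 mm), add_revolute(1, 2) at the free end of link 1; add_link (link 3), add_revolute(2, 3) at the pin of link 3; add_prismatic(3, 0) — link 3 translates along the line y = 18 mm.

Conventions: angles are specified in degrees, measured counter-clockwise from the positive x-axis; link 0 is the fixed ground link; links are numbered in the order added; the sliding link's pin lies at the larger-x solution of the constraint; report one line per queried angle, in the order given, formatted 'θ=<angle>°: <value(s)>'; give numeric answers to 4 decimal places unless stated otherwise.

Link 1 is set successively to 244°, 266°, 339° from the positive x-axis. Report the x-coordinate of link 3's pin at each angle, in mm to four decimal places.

geometry: r = 40 mm, L = 120 mm, e = 18 mm
θ=244°: crank pin P = (r cos θ, r sin θ) = (-17.534846, -35.951762)
θ=244°: h = r sin θ − e = -35.951762 − 18 = -53.951762
θ=244°: x = r cos θ + √(L² − h²) = -17.534846 + 107.187720 = 89.652874
θ=266°: crank pin P = (r cos θ, r sin θ) = (-2.790259, -39.902562)
θ=266°: h = r sin θ − e = -39.902562 − 18 = -57.902562
θ=266°: x = r cos θ + √(L² − h²) = -2.790259 + 105.106105 = 102.315846
θ=339°: crank pin P = (r cos θ, r sin θ) = (37.343217, -14.334718)
θ=339°: h = r sin θ − e = -14.334718 − 18 = -32.334718
θ=339°: x = r cos θ + √(L² − h²) = 37.343217 + 115.561525 = 152.904742

θ=244°: 89.6529
θ=266°: 102.3158
θ=339°: 152.9047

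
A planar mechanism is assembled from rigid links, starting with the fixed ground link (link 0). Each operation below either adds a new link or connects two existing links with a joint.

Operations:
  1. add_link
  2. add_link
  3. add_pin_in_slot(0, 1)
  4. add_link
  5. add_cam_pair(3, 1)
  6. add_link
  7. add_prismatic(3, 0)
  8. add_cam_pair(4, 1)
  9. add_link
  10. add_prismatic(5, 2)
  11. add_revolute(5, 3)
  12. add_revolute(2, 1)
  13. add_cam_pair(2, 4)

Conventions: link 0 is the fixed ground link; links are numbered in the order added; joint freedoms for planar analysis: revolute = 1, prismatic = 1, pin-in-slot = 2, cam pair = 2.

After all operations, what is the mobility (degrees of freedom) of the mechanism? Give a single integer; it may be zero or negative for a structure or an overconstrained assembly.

ground; <1,0,0>
#1 <2,0,0>
#2 <3,0,0>
PS:0↔1 J2 <3,0,1>
#3 <4,0,1>
C:3↔1 J2 <4,0,2>
#4 <5,0,2>
P:3↔0 J1 <5,1,2>
C:4↔1 J2 <5,1,3>
#5 <6,1,3>
P:5↔2 J1 <6,2,3>
R:5↔3 J1 <6,3,3>
R:2↔1 J1 <6,4,3>
C:2↔4 J2 <6,4,4>
3×5 − 2×4 − 1×4 = 3

M = 3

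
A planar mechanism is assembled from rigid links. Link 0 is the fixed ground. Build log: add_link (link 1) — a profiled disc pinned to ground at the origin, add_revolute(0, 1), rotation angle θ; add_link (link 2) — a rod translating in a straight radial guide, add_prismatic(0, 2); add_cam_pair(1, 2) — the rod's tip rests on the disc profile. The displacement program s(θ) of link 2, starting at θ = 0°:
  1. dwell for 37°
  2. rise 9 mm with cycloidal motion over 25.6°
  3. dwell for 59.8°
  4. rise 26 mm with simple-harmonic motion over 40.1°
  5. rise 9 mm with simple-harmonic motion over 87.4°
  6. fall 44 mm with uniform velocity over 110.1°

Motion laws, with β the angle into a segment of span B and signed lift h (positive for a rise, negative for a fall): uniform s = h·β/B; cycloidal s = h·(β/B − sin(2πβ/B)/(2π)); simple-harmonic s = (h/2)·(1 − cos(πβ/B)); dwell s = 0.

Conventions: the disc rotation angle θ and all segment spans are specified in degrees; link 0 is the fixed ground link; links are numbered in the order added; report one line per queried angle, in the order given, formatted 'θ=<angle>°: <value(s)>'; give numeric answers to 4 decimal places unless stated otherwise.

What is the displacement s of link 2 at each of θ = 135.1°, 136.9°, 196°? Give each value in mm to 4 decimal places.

seg 1 [0°–37°] dwell: s stays 0.0000
seg 2 [37°–62.6°] cycloidal, h=9: full span → s += 9 → s = 9.0000
seg 3 [62.6°–122.4°] dwell: s stays 9.0000
seg 4 [122.4°–162.5°] simple-harmonic, h=26: θ=135.1° here. β=12.7, B=40.1. 26/2·(1 − cos(π·0.3167)) = 5.9211 → s = 14.9211
seg 4 [122.4°–162.5°] simple-harmonic, h=26: θ=136.9° here. β=14.5, B=40.1. 26/2·(1 − cos(π·0.3616)) = 7.5239 → s = 16.5239
seg 4 [122.4°–162.5°] simple-harmonic, h=26: full span → s += 26 → s = 35.0000
seg 5 [162.5°–249.9°] simple-harmonic, h=9: θ=196° here. β=33.5, B=87.4. 9/2·(1 − cos(π·0.3833)) = 2.8868 → s = 37.8868

θ=135.1°: 14.9211
θ=136.9°: 16.5239
θ=196°: 37.8868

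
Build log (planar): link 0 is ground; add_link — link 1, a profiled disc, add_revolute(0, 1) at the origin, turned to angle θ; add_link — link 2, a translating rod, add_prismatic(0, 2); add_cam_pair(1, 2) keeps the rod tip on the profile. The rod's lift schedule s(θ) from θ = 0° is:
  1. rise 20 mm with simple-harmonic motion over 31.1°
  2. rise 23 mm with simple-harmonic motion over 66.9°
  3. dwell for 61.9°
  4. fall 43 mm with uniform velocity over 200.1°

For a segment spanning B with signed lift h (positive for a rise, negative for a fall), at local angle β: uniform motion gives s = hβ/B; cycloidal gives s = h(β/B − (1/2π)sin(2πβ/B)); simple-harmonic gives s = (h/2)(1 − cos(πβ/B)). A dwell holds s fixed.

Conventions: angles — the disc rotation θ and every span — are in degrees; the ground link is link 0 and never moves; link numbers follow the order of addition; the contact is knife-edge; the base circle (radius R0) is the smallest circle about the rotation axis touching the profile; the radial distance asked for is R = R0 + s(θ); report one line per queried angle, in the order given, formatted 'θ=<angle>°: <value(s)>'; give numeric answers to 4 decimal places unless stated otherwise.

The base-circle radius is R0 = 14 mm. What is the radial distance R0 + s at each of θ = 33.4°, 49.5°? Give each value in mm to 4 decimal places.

seg 1 [0°–31.1°] simple-harmonic, h=20: full span → s += 20 → s = 20.0000
seg 2 [31.1°–98°] simple-harmonic, h=23: θ=33.4° here. β=2.3, B=66.9. 23/2·(1 − cos(π·0.0344)) = 0.0670 → s = 20.0670
seg 2 [31.1°–98°] simple-harmonic, h=23: θ=49.5° here. β=18.4, B=66.9. 23/2·(1 − cos(π·0.2750)) = 4.0324 → s = 24.0324
θ=33.4°: R = R0 + s = 14 + 20.0670 = 34.0670
θ=49.5°: R = R0 + s = 14 + 24.0324 = 38.0324

θ=33.4°: 34.0670
θ=49.5°: 38.0324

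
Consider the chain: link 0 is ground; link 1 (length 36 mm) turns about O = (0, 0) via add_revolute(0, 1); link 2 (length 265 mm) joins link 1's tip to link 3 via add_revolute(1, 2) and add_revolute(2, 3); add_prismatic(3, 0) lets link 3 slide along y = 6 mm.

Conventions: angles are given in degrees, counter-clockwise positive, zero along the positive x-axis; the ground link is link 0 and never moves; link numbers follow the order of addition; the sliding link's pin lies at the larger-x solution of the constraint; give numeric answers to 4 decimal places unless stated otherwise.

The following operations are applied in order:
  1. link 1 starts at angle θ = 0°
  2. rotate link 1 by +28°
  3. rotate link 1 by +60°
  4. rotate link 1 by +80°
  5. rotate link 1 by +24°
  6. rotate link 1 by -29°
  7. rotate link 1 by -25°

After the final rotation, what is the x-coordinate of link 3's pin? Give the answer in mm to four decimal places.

geometry: r = 36 mm, L = 265 mm, e = 6 mm; θ starts at 0°
rotate link 1 by +28°: θ ← 0° +28° = 28°
rotate link 1 by +60°: θ ← 28° +60° = 88°
rotate link 1 by +80°: θ ← 88° +80° = 168°
rotate link 1 by +24°: θ ← 168° +24° = 192°
rotate link 1 by -29°: θ ← 192° -29° = 163°
rotate link 1 by -25°: θ ← 163° -25° = 138°
crank pin P = (r cos θ, r sin θ) = (-26.753214, 24.088702)
h = r sin θ − e = 24.088702 − 6 = 18.088702
x = r cos θ + √(L² − h²) = -26.753214 + 264.381919 = 237.628705

237.6287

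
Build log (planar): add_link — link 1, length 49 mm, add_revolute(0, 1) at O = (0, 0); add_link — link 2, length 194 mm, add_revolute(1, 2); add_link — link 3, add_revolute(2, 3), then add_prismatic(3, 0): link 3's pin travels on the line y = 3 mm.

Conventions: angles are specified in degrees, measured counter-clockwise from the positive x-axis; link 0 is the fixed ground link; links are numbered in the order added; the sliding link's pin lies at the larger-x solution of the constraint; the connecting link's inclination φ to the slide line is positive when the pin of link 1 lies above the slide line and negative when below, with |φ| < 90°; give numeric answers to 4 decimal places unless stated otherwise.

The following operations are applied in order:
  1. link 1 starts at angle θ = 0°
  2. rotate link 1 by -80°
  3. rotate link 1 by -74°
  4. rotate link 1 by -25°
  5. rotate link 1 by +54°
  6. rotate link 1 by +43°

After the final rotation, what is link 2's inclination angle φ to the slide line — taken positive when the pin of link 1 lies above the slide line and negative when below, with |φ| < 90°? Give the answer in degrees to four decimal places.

geometry: r = 49 mm, L = 194 mm, e = 3 mm; θ starts at 0°
rotate link 1 by -80°: θ ← 0° -80° = -80°
rotate link 1 by -74°: θ ← -80° -74° = -154°
rotate link 1 by -25°: θ ← -154° -25° = -179°
rotate link 1 by +54°: θ ← -179° +54° = -125°
rotate link 1 by +43°: θ ← -125° +43° = -82°
h = r sin θ − e = -48.523135 − 3 = -51.523135
sin φ = h / L = -51.523135 / 194 = -0.26558317
φ = arcsin(-0.26558317) = -15.401608°

-15.4016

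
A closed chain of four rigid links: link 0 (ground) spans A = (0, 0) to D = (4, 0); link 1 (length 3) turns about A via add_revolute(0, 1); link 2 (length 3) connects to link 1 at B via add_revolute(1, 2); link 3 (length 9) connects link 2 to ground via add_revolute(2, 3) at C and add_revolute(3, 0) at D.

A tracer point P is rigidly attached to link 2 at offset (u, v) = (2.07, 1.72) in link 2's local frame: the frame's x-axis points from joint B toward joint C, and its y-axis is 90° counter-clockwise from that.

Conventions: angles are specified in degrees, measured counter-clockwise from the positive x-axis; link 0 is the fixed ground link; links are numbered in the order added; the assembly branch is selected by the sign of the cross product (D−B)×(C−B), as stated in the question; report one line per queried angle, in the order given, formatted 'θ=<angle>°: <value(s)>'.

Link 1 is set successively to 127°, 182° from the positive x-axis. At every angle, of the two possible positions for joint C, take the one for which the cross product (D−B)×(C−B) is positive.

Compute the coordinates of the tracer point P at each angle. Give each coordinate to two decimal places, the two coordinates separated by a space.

A=(0,0), D=(4.00,0)
θ=127°: B = A + 3.00·(cos127°, sin127°) = (-1.8054, 2.3959)
θ=127°: |BD| = 6.2804
θ=127°: circle(B,3.00) ∩ circle(D,9.00): a=-2.5919, h=1.5106
θ=127°:   candidates: C₊=(-3.6250,4.7811) cross=9.487; C₋=(-4.7776,1.9883) cross=-9.487
θ=127°:   branch + wants cross > 0 → take C=(-3.6250,4.7811) (cross=9.487)
θ=127°: ex = (C−B)/|BC| = (-0.6065,0.7951); ey = (-0.7951,-0.6065)
θ=127°: P = B + 2.07·ex + 1.72·ey = (-4.4285,2.9984)
θ=182°: B = A + 3.00·(cos182°, sin182°) = (-2.9982, -0.1047)
θ=182°: |BD| = 6.9990
θ=182°: circle(B,3.00) ∩ circle(D,9.00): a=-1.6441, h=2.5093
θ=182°:   candidates: C₊=(-4.6797,2.3798) cross=17.563; C₋=(-4.6046,-2.6384) cross=-17.563
θ=182°:   branch + wants cross > 0 → take C=(-4.6797,2.3798) (cross=17.563)
θ=182°: ex = (C−B)/|BC| = (-0.5605,0.8282); ey = (-0.8282,-0.5605)
θ=182°: P = B + 2.07·ex + 1.72·ey = (-5.5828,0.6455)

θ=127°: -4.43 3.00
θ=182°: -5.58 0.65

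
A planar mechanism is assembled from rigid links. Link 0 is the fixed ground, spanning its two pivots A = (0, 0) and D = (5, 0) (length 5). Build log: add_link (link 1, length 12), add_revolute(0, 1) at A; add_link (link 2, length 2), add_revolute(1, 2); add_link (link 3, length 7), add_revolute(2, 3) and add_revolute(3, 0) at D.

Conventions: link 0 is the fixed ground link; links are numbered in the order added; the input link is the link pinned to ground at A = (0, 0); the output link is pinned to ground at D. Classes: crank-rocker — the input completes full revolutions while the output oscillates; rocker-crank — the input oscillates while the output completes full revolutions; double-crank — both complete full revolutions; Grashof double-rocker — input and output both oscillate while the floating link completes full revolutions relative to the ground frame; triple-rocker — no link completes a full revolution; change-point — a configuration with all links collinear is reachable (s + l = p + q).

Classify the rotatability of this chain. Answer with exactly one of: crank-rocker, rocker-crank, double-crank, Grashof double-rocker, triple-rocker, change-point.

lengths: ground=5, input=12, coupler=2, output=7
sorted: s=2 (shortest), l=12 (longest), p+q=12
s + l = 14 vs p + q = 12
s + l > p + q → non-Grashof → no link fully rotates → triple-rocker

triple-rocker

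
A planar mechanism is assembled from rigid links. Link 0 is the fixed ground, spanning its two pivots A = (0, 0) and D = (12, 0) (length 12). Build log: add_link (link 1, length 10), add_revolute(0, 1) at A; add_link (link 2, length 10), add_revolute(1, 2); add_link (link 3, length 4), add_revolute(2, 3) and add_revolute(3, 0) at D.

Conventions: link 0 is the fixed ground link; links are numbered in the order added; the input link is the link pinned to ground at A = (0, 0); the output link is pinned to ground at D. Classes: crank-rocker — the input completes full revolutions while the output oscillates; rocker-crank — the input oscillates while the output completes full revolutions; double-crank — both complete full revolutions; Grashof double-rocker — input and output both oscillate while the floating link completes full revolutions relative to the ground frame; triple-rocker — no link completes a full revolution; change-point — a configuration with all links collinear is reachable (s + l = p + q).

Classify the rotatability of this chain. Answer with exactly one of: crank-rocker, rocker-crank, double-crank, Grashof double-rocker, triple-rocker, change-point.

lengths: ground=12, input=10, coupler=10, output=4
sorted: s=4 (shortest), l=12 (longest), p+q=20
s + l = 16 vs p + q = 20
s + l < p + q (Grashof) with shortest = output link → rocker-crank

rocker-crank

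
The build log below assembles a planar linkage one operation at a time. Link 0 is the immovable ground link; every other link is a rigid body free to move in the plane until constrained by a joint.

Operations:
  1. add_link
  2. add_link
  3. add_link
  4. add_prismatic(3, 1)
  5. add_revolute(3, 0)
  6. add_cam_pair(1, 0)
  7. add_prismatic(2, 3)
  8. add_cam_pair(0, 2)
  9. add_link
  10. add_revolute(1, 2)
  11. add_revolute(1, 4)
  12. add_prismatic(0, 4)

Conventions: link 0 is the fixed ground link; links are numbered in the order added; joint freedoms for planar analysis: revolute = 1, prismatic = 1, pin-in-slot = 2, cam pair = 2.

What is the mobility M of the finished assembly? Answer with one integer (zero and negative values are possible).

link 0 = ground. State L|J1|J2 = 1|0|0
+link1  2|0|0
+link2  3|0|0
+link3  4|0|0
P(3,1) f=1→J1  4|1|0
R(3,0) f=1→J1  4|2|0
C(1,0) f=2→J2  4|2|1
P(2,3) f=1→J1  4|3|1
C(0,2) f=2→J2  4|3|2
+link4  5|3|2
R(1,2) f=1→J1  5|4|2
R(1,4) f=1→J1  5|5|2
P(0,4) f=1→J1  5|6|2
M = 3(5−1)−2·6−2 = 12−12−2 = -2

M = -2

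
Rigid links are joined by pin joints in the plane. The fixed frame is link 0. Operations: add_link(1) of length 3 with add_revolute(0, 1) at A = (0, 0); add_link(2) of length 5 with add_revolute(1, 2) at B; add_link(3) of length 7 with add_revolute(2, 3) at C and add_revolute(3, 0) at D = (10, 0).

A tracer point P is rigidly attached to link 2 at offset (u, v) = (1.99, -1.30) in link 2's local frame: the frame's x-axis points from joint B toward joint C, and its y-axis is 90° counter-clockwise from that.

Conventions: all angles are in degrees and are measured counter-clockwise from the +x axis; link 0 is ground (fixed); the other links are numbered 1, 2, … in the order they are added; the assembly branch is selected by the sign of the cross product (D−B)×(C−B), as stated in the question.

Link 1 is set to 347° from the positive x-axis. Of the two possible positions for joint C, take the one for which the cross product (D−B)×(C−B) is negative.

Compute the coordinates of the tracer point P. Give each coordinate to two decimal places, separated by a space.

A=(0,0), D=(10.00,0)
B = A + 3.00·(cos347°, sin347°) = (2.9231, -0.6749)
|BD| = 7.1090
circle(B,5.00) ∩ circle(D,7.00): a=1.8665, h=4.6386
  candidates: C₊=(4.3408,4.1199) cross=32.975; C₋=(5.2215,-5.1153) cross=-32.975
  branch - wants cross < 0 → take C=(5.2215,-5.1153) (cross=-32.975)
ex = (C−B)/|BC| = (0.4597,-0.8881); ey = (0.8881,0.4597)
P = B + 1.99·ex + -1.30·ey = (2.6834,-3.0397)

2.68 -3.04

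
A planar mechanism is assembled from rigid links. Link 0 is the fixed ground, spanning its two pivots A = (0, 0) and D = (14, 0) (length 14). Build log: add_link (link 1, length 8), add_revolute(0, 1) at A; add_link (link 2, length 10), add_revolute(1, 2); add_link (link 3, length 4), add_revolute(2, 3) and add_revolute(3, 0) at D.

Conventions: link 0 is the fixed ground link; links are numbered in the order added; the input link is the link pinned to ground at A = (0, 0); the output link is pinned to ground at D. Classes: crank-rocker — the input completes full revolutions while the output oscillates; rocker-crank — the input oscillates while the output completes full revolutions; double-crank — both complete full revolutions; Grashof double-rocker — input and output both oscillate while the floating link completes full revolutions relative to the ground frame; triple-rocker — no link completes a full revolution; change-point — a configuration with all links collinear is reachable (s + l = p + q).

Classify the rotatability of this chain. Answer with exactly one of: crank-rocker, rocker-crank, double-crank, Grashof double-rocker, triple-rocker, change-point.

lengths: ground=14, input=8, coupler=10, output=4
sorted: s=4 (shortest), l=14 (longest), p+q=18
s + l = 18 vs p + q = 18
s + l = p + q → change-point (collinear configuration reachable)

change-point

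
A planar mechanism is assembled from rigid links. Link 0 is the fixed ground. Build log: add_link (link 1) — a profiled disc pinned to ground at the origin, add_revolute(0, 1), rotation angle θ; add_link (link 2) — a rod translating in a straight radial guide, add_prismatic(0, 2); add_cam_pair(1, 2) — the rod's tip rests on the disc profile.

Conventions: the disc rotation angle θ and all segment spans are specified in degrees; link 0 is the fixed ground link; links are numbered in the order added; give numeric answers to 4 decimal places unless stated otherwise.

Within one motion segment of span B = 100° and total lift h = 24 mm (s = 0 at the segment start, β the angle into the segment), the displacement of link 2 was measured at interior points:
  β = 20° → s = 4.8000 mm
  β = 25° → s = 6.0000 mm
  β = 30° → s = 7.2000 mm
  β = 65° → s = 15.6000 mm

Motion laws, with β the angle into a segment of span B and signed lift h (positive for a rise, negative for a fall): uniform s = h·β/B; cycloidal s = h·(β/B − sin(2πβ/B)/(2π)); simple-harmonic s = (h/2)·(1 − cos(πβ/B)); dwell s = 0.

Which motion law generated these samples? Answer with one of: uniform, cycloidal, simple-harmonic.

candidates at β/B = r: uniform s = h·r (linear in β); cycloidal s = h·(r − sin(2πr)/(2π)); simple-harmonic s = (h/2)(1 − cos(πr))
β=20°: printed 4.8000 | uniform 4.8000, cycloidal 1.1672, simple-harmonic 2.2918
β=25°: printed 6.0000 | uniform 6.0000, cycloidal 2.1803, simple-harmonic 3.5147
β=30°: printed 7.2000 | uniform 7.2000, cycloidal 3.5672, simple-harmonic 4.9466
β=65°: printed 15.6000 | uniform 15.6000, cycloidal 18.6902, simple-harmonic 17.4479
only one law matches every sample → uniform

uniform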